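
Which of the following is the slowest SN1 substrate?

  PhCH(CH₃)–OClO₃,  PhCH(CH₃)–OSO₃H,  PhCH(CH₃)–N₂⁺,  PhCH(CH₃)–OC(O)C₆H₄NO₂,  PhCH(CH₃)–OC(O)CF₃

PhCH(CH₃)–OC(O)C₆H₄NO₂

Identical carbon frameworks mean the comparison reduces to leaving-group quality.
The more stable X⁻ (or X) is on its own — i.e. the weaker a base it is — the better a leaving group it makes.
PhCH(CH₃)–N₂⁺ loses N₂: no meaningful conjugate acid; N₂ departs as an exceptionally stable neutral molecule
PhCH(CH₃)–OClO₃ loses ClO₄⁻: pKₐ(HClO₄) ≈ -10
PhCH(CH₃)–OSO₃H loses HSO₄⁻: pKₐ(H₂SO₄) ≈ -3
PhCH(CH₃)–OC(O)CF₃ loses CF₃COO⁻: pKₐ(CF₃COOH) ≈ 0.2
PhCH(CH₃)–OC(O)C₆H₄NO₂ loses p-O₂N–C₆H₄–COO⁻: pKₐ(p-nitrobenzoic acid) ≈ 3.4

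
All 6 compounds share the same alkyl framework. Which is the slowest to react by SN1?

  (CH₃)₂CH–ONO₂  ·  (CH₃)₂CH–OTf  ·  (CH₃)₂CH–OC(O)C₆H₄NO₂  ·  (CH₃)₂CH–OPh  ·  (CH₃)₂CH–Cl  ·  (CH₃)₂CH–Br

(CH₃)₂CH–OPh

Same R in every case — rank the leaving groups.
Rank by basicity of the departing species: weakest base leaves most easily.
(CH₃)₂CH–OTf loses OTf⁻: pKₐ(CF₃SO₃H (triflic acid)) ≈ -14
(CH₃)₂CH–Br loses Br⁻: pKₐ(HBr) ≈ -9
(CH₃)₂CH–Cl loses Cl⁻: pKₐ(HCl) ≈ -7
(CH₃)₂CH–ONO₂ loses NO₃⁻: pKₐ(HNO₃) ≈ -1.3
(CH₃)₂CH–OC(O)C₆H₄NO₂ loses p-O₂N–C₆H₄–COO⁻: pKₐ(p-nitrobenzoic acid) ≈ 3.4
(CH₃)₂CH–OPh loses PhO⁻: pKₐ(C₆H₅OH (phenol)) ≈ 10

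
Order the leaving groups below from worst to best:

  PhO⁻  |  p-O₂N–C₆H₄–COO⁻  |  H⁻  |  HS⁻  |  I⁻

Rank by basicity of the departing species: weakest base leaves most easily.
I⁻: pKₐ(HI) ≈ -10
p-O₂N–C₆H₄–COO⁻: pKₐ(p-nitrobenzoic acid) ≈ 3.4
HS⁻: pKₐ(H₂S) ≈ 7
PhO⁻: pKₐ(C₆H₅OH (phenol)) ≈ 10
H⁻: pKₐ(H₂) ≈ 36
Listed from poorest to best leaving group as asked.

H⁻ < PhO⁻ < HS⁻ < p-O₂N–C₆H₄–COO⁻ < I⁻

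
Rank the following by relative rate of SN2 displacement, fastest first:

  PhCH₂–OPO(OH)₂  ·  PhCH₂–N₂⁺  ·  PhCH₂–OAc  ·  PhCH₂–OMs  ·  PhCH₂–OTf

PhCH₂–N₂⁺ > PhCH₂–OTf > PhCH₂–OMs > PhCH₂–OPO(OH)₂ > PhCH₂–OAc

Same R in every case — rank the leaving groups.
Rank by basicity of the departing species: weakest base leaves most easily.
PhCH₂–N₂⁺ loses N₂: no meaningful conjugate acid; N₂ departs as an exceptionally stable neutral molecule
PhCH₂–OTf loses OTf⁻: pKₐ(CF₃SO₃H (triflic acid)) ≈ -14
PhCH₂–OMs loses OMs⁻: pKₐ(CH₃SO₃H (MsOH)) ≈ -1.9
PhCH₂–OPO(OH)₂ loses H₂PO₄⁻: pKₐ(H₃PO₄) ≈ 2.1
PhCH₂–OAc loses AcO⁻: pKₐ(CH₃COOH) ≈ 4.8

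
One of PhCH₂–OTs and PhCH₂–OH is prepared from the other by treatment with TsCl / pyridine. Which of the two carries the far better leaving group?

PhCH₂–OTs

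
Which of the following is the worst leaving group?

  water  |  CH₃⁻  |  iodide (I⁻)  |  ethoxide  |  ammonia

CH₃⁻

Rank by basicity of the departing species: weakest base leaves most easily.
iodide (I⁻): pKₐ(HI) ≈ -10
water: pKₐ(H₃O⁺) ≈ -1.7
ammonia: pKₐ(NH₄⁺) ≈ 9.2
ethoxide: pKₐ(CH₃CH₂OH) ≈ 16
CH₃⁻: pKₐ(CH₄) ≈ 48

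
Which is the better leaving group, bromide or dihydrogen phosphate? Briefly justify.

bromide

bromide is the better leaving group.
pKₐ(HBr) ≈ -9 versus pKₐ(H₃PO₄) ≈ 2.1: bromide is the much weaker base.
Weak base; good leaving group.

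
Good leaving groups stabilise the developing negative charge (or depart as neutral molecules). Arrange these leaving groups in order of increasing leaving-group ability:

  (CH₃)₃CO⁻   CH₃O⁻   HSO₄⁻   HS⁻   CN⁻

(CH₃)₃CO⁻ < CH₃O⁻ < CN⁻ < HS⁻ < HSO₄⁻

A good leaving group is a weak base: the lower the pKₐ of its conjugate acid, the more readily it departs.
HSO₄⁻: pKₐ(H₂SO₄) ≈ -3
HS⁻: pKₐ(H₂S) ≈ 7 — larger and more polarisable than the oxygen analogue
CN⁻: pKₐ(HCN) ≈ 9.2 — sp carbon stabilises the charge somewhat, but still a poor LG
CH₃O⁻: pKₐ(CH₃OH) ≈ 15.5 — strong base; alkoxides do not leave unassisted
(CH₃)₃CO⁻: pKₐ(t-BuOH) ≈ 18
Listed from poorest to best leaving group as asked.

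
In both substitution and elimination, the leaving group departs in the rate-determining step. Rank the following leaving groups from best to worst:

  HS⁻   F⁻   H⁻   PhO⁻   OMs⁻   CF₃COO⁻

Rank by basicity of the departing species: weakest base leaves most easily.
OMs⁻: pKₐ(CH₃SO₃H (MsOH)) ≈ -1.9
CF₃COO⁻: pKₐ(CF₃COOH) ≈ 0.2
F⁻: pKₐ(HF) ≈ 3.2
HS⁻: pKₐ(H₂S) ≈ 7
PhO⁻: pKₐ(C₆H₅OH (phenol)) ≈ 10 — resonance into the ring helps, but still a poor LG
H⁻: pKₐ(H₂) ≈ 36 — extremely strong base; leaves only in special hydride-transfer contexts

OMs⁻ > CF₃COO⁻ > F⁻ > HS⁻ > PhO⁻ > H⁻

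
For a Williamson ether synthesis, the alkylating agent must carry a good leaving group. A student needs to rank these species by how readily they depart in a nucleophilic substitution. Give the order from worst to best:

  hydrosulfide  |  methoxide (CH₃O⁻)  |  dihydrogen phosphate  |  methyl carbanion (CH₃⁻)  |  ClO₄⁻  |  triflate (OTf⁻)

The more stable X⁻ (or X) is on its own — i.e. the weaker a base it is — the better a leaving group it makes.
triflate (OTf⁻): pKₐ(CF₃SO₃H (triflic acid)) ≈ -14 — charge spread over three oxygens and a CF₃ group; the premier leaving group in synthesis
ClO₄⁻: pKₐ(HClO₄) ≈ -10 — extremely weak base; rarely used for safety reasons
dihydrogen phosphate: pKₐ(H₃PO₄) ≈ 2.1
hydrosulfide: pKₐ(H₂S) ≈ 7 — larger and more polarisable than the oxygen analogue
methoxide (CH₃O⁻): pKₐ(CH₃OH) ≈ 15.5 — strong base; alkoxides do not leave unassisted
methyl carbanion (CH₃⁻): pKₐ(CH₄) ≈ 48
The question asks for worst first, so the sequence is read in increasing leaving-group ability.

methyl carbanion (CH₃⁻) < methoxide (CH₃O⁻) < hydrosulfide < dihydrogen phosphate < ClO₄⁻ < triflate (OTf⁻)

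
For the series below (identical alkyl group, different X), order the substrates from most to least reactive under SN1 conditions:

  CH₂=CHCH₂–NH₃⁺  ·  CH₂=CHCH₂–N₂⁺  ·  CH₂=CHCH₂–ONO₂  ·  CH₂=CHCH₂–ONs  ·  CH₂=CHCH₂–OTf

CH₂=CHCH₂–N₂⁺ > CH₂=CHCH₂–OTf > CH₂=CHCH₂–ONs > CH₂=CHCH₂–ONO₂ > CH₂=CHCH₂–NH₃⁺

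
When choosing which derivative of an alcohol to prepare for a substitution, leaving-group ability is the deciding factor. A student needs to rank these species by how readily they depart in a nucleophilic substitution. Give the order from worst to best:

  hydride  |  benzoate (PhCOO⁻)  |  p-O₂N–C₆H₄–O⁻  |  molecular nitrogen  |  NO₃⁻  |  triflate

molecular nitrogen: no meaningful conjugate acid; N₂ departs as an exceptionally stable neutral molecule
triflate: pKₐ(CF₃SO₃H (triflic acid)) ≈ -14
NO₃⁻: pKₐ(HNO₃) ≈ -1.3 — resonance-delocalised over three oxygens
benzoate (PhCOO⁻): pKₐ(C₆H₅COOH) ≈ 4.2 — aryl carboxylate
p-O₂N–C₆H₄–O⁻: pKₐ(p-nitrophenol) ≈ 7.2
hydride: pKₐ(H₂) ≈ 36 — extremely strong base; leaves only in special hydride-transfer contexts
The question asks for worst first, so the sequence is read in increasing leaving-group ability.

hydride < p-O₂N–C₆H₄–O⁻ < benzoate (PhCOO⁻) < NO₃⁻ < triflate < molecular nitrogen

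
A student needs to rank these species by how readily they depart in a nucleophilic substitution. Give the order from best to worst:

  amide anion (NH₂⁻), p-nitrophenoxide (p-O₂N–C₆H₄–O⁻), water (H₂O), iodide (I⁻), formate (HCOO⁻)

A good leaving group is a weak base: the lower the pKₐ of its conjugate acid, the more readily it departs.
iodide (I⁻): pKₐ(HI) ≈ -10 — large, highly polarisable; very weak base
water (H₂O): pKₐ(H₃O⁺) ≈ -1.7 — neutral; leaves from a protonated alcohol (R–OH₂⁺)
formate (HCOO⁻): pKₐ(HCOOH) ≈ 3.8
p-nitrophenoxide (p-O₂N–C₆H₄–O⁻): pKₐ(p-nitrophenol) ≈ 7.2
amide anion (NH₂⁻): pKₐ(NH₃) ≈ 38 — extremely strong base; never a leaving group

iodide (I⁻) > water (H₂O) > formate (HCOO⁻) > p-nitrophenoxide (p-O₂N–C₆H₄–O⁻) > amide anion (NH₂⁻)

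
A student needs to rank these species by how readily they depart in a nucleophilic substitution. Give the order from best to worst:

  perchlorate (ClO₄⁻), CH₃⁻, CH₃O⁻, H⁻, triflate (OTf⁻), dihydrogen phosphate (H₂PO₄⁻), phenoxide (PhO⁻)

Rank by basicity of the departing species: weakest base leaves most easily.
triflate (OTf⁻): pKₐ(CF₃SO₃H (triflic acid)) ≈ -14
perchlorate (ClO₄⁻): pKₐ(HClO₄) ≈ -10
dihydrogen phosphate (H₂PO₄⁻): pKₐ(H₃PO₄) ≈ 2.1
phenoxide (PhO⁻): pKₐ(C₆H₅OH (phenol)) ≈ 10 — resonance into the ring helps, but still a poor LG
CH₃O⁻: pKₐ(CH₃OH) ≈ 15.5 — strong base; alkoxides do not leave unassisted
H⁻: pKₐ(H₂) ≈ 36
CH₃⁻: pKₐ(CH₄) ≈ 48 — unstabilised carbanion; the worst conceivable leaving group

triflate (OTf⁻) > perchlorate (ClO₄⁻) > dihydrogen phosphate (H₂PO₄⁻) > phenoxide (PhO⁻) > CH₃O⁻ > H⁻ > CH₃⁻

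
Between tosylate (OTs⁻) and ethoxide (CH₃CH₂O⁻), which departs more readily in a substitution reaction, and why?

tosylate (OTs⁻) is the better leaving group.
pKₐ(p-CH₃C₆H₄SO₃H (TsOH)) ≈ -2.8 versus pKₐ(CH₃CH₂OH) ≈ 16: tosylate (OTs⁻) is the much weaker base.
Resonance-delocalised arenesulfonate.

tosylate (OTs⁻)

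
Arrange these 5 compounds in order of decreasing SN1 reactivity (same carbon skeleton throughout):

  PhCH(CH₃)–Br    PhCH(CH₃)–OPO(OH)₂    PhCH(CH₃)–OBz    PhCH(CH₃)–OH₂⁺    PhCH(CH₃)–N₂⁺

With the same alkyl group throughout, only the leaving group differentiates the rates.
A good leaving group is a weak base: the lower the pKₐ of its conjugate acid, the more readily it departs.
PhCH(CH₃)–N₂⁺ loses N₂: no meaningful conjugate acid; N₂ departs as an exceptionally stable neutral molecule
PhCH(CH₃)–Br loses Br⁻: pKₐ(HBr) ≈ -9
PhCH(CH₃)–OH₂⁺ loses H₂O: pKₐ(H₃O⁺) ≈ -1.7
PhCH(CH₃)–OPO(OH)₂ loses H₂PO₄⁻: pKₐ(H₃PO₄) ≈ 2.1
PhCH(CH₃)–OBz loses PhCOO⁻: pKₐ(C₆H₅COOH) ≈ 4.2

PhCH(CH₃)–N₂⁺ > PhCH(CH₃)–Br > PhCH(CH₃)–OH₂⁺ > PhCH(CH₃)–OPO(OH)₂ > PhCH(CH₃)–OBz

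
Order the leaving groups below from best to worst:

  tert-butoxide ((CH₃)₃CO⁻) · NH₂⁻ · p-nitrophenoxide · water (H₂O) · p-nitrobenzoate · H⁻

water (H₂O): pKₐ(H₃O⁺) ≈ -1.7 — neutral; leaves from a protonated alcohol (R–OH₂⁺)
p-nitrobenzoate: pKₐ(p-nitrobenzoic acid) ≈ 3.4 — electron-withdrawing nitro group stabilises the carboxylate
p-nitrophenoxide: pKₐ(p-nitrophenol) ≈ 7.2
tert-butoxide ((CH₃)₃CO⁻): pKₐ(t-BuOH) ≈ 18 — bulky, strongly basic alkoxide
H⁻: pKₐ(H₂) ≈ 36 — extremely strong base; leaves only in special hydride-transfer contexts
NH₂⁻: pKₐ(NH₃) ≈ 38

water (H₂O) > p-nitrobenzoate > p-nitrophenoxide > tert-butoxide ((CH₃)₃CO⁻) > H⁻ > NH₂⁻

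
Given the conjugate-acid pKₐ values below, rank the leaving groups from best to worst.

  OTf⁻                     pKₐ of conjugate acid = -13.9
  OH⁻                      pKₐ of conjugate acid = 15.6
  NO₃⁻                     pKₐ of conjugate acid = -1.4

Lower conjugate-acid pKₐ ⇒ weaker base ⇒ better leaving group.
Sorting by the given values: OTf⁻ (-13.9), NO₃⁻ (-1.4), OH⁻ (15.6).

OTf⁻ > NO₃⁻ > OH⁻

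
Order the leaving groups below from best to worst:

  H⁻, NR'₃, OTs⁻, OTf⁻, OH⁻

OTf⁻ > OTs⁻ > NR'₃ > OH⁻ > H⁻

The more stable X⁻ (or X) is on its own — i.e. the weaker a base it is — the better a leaving group it makes.
OTf⁻: pKₐ(CF₃SO₃H (triflic acid)) ≈ -14
OTs⁻: pKₐ(p-CH₃C₆H₄SO₃H (TsOH)) ≈ -2.8
NR'₃: pKₐ(R'₃NH⁺) ≈ 10.7
OH⁻: pKₐ(H₂O) ≈ 15.7
H⁻: pKₐ(H₂) ≈ 36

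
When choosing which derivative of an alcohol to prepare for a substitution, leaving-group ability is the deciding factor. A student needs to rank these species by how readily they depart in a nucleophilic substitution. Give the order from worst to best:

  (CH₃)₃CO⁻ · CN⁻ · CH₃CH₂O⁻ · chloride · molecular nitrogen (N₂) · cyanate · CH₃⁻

CH₃⁻ < (CH₃)₃CO⁻ < CH₃CH₂O⁻ < CN⁻ < cyanate < chloride < molecular nitrogen (N₂)

Rank by basicity of the departing species: weakest base leaves most easily.
molecular nitrogen (N₂): no meaningful conjugate acid; N₂ departs as an exceptionally stable neutral molecule
chloride: pKₐ(HCl) ≈ -7 — moderately weak base
cyanate: pKₐ(HOCN) ≈ 3.5 — resonance between N and O
CN⁻: pKₐ(HCN) ≈ 9.2 — sp carbon stabilises the charge somewhat, but still a poor LG
CH₃CH₂O⁻: pKₐ(CH₃CH₂OH) ≈ 16
(CH₃)₃CO⁻: pKₐ(t-BuOH) ≈ 18 — bulky, strongly basic alkoxide
CH₃⁻: pKₐ(CH₄) ≈ 48
Listed from poorest to best leaving group as asked.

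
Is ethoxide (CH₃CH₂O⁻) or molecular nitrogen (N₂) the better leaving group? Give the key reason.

molecular nitrogen (N₂)

molecular nitrogen (N₂) is the better leaving group.
N₂ is the ultimate leaving group — it departs as an exceptionally stable neutral molecule, whereas ethoxide (CH₃CH₂O⁻) (pKₐ(CH₃CH₂OH) ≈ 16) is far more basic.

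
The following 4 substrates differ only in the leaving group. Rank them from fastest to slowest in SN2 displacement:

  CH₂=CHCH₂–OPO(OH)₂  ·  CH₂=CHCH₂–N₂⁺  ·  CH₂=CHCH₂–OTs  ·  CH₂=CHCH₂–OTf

Same R in every case — rank the leaving groups.
The more stable X⁻ (or X) is on its own — i.e. the weaker a base it is — the better a leaving group it makes.
CH₂=CHCH₂–N₂⁺ loses N₂: no meaningful conjugate acid; N₂ departs as an exceptionally stable neutral molecule
CH₂=CHCH₂–OTf loses OTf⁻: pKₐ(CF₃SO₃H (triflic acid)) ≈ -14
CH₂=CHCH₂–OTs loses OTs⁻: pKₐ(p-CH₃C₆H₄SO₃H (TsOH)) ≈ -2.8
CH₂=CHCH₂–OPO(OH)₂ loses H₂PO₄⁻: pKₐ(H₃PO₄) ≈ 2.1

CH₂=CHCH₂–N₂⁺ > CH₂=CHCH₂–OTf > CH₂=CHCH₂–OTs > CH₂=CHCH₂–OPO(OH)₂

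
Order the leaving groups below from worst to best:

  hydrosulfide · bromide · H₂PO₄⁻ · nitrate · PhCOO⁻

hydrosulfide < PhCOO⁻ < H₂PO₄⁻ < nitrate < bromide

A good leaving group is a weak base: the lower the pKₐ of its conjugate acid, the more readily it departs.
bromide: pKₐ(HBr) ≈ -9
nitrate: pKₐ(HNO₃) ≈ -1.3
H₂PO₄⁻: pKₐ(H₃PO₄) ≈ 2.1
PhCOO⁻: pKₐ(C₆H₅COOH) ≈ 4.2
hydrosulfide: pKₐ(H₂S) ≈ 7
The question asks for worst first, so the sequence is read in increasing leaving-group ability.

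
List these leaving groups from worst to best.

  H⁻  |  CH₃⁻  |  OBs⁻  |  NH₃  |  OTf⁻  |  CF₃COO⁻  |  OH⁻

OTf⁻: pKₐ(CF₃SO₃H (triflic acid)) ≈ -14 — charge spread over three oxygens and a CF₃ group; the premier leaving group in synthesis
OBs⁻: pKₐ(p-BrC₆H₄SO₃H) ≈ -2.8 — arenesulfonate with a p-bromo substituent
CF₃COO⁻: pKₐ(CF₃COOH) ≈ 0.2
NH₃: pKₐ(NH₄⁺) ≈ 9.2
OH⁻: pKₐ(H₂O) ≈ 15.7
H⁻: pKₐ(H₂) ≈ 36 — extremely strong base; leaves only in special hydride-transfer contexts
CH₃⁻: pKₐ(CH₄) ≈ 48 — unstabilised carbanion; the worst conceivable leaving group
The question asks for worst first, so the sequence is read in increasing leaving-group ability.

CH₃⁻ < H⁻ < OH⁻ < NH₃ < CF₃COO⁻ < OBs⁻ < OTf⁻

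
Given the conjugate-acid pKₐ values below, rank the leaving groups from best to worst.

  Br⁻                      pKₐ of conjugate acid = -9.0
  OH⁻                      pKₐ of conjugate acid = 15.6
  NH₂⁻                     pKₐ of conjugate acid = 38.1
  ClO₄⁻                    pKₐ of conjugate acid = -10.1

ClO₄⁻ > Br⁻ > OH⁻ > NH₂⁻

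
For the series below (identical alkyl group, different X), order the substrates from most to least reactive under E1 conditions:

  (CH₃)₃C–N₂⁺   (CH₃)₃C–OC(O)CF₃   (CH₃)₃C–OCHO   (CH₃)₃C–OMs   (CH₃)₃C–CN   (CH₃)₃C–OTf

Identical carbon frameworks mean the comparison reduces to leaving-group quality.
Leaving-group ability tracks the stability of the departed species; conjugate-acid pKₐ is the usual yardstick (lower pKₐ → better LG).
(CH₃)₃C–N₂⁺ loses N₂: no meaningful conjugate acid; N₂ departs as an exceptionally stable neutral molecule
(CH₃)₃C–OTf loses OTf⁻: pKₐ(CF₃SO₃H (triflic acid)) ≈ -14
(CH₃)₃C–OMs loses OMs⁻: pKₐ(CH₃SO₃H (MsOH)) ≈ -1.9
(CH₃)₃C–OC(O)CF₃ loses CF₃COO⁻: pKₐ(CF₃COOH) ≈ 0.2
(CH₃)₃C–OCHO loses HCOO⁻: pKₐ(HCOOH) ≈ 3.8
(CH₃)₃C–CN loses CN⁻: pKₐ(HCN) ≈ 9.2

(CH₃)₃C–N₂⁺ > (CH₃)₃C–OTf > (CH₃)₃C–OMs > (CH₃)₃C–OC(O)CF₃ > (CH₃)₃C–OCHO > (CH₃)₃C–CN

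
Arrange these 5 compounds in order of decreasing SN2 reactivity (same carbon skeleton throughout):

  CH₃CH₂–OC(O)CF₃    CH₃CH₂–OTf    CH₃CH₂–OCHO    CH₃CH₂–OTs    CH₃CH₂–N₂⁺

The skeletons are identical, so relative rate is governed entirely by leaving-group ability.
A good leaving group is a weak base: the lower the pKₐ of its conjugate acid, the more readily it departs.
CH₃CH₂–N₂⁺ loses N₂: no meaningful conjugate acid; N₂ departs as an exceptionally stable neutral molecule
CH₃CH₂–OTf loses OTf⁻: pKₐ(CF₃SO₃H (triflic acid)) ≈ -14
CH₃CH₂–OTs loses OTs⁻: pKₐ(p-CH₃C₆H₄SO₃H (TsOH)) ≈ -2.8
CH₃CH₂–OC(O)CF₃ loses CF₃COO⁻: pKₐ(CF₃COOH) ≈ 0.2
CH₃CH₂–OCHO loses HCOO⁻: pKₐ(HCOOH) ≈ 3.8

CH₃CH₂–N₂⁺ > CH₃CH₂–OTf > CH₃CH₂–OTs > CH₃CH₂–OC(O)CF₃ > CH₃CH₂–OCHO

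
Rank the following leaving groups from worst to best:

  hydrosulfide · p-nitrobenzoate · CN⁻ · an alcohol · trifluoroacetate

CN⁻ < hydrosulfide < p-nitrobenzoate < trifluoroacetate < an alcohol

Rank by basicity of the departing species: weakest base leaves most easily.
an alcohol: pKₐ(R'OH₂⁺) ≈ -2.4
trifluoroacetate: pKₐ(CF₃COOH) ≈ 0.2
p-nitrobenzoate: pKₐ(p-nitrobenzoic acid) ≈ 3.4
hydrosulfide: pKₐ(H₂S) ≈ 7
CN⁻: pKₐ(HCN) ≈ 9.2
Reversing gives the worst-to-best order requested.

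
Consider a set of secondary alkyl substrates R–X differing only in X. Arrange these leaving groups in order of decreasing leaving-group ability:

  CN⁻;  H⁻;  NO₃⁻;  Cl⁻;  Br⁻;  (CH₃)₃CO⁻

Br⁻ > Cl⁻ > NO₃⁻ > CN⁻ > (CH₃)₃CO⁻ > H⁻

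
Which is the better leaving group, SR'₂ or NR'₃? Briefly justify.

SR'₂ is the better leaving group.
pKₐ(R'₂SH⁺) ≈ -7 versus pKₐ(R'₃NH⁺) ≈ 10.7: SR'₂ is the much weaker base.
Neutral; leaves from a sulfonium salt (R–SR'₂⁺).

SR'₂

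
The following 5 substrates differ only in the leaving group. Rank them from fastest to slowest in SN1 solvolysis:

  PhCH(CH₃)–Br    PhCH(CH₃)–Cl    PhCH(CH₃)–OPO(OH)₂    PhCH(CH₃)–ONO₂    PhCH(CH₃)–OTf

The skeletons are identical, so relative rate is governed entirely by leaving-group ability.
A good leaving group is a weak base: the lower the pKₐ of its conjugate acid, the more readily it departs.
PhCH(CH₃)–OTf loses OTf⁻: pKₐ(CF₃SO₃H (triflic acid)) ≈ -14
PhCH(CH₃)–Br loses Br⁻: pKₐ(HBr) ≈ -9
PhCH(CH₃)–Cl loses Cl⁻: pKₐ(HCl) ≈ -7
PhCH(CH₃)–ONO₂ loses NO₃⁻: pKₐ(HNO₃) ≈ -1.3
PhCH(CH₃)–OPO(OH)₂ loses H₂PO₄⁻: pKₐ(H₃PO₄) ≈ 2.1

PhCH(CH₃)–OTf > PhCH(CH₃)–Br > PhCH(CH₃)–Cl > PhCH(CH₃)–ONO₂ > PhCH(CH₃)–OPO(OH)₂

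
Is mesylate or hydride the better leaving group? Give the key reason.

mesylate is the better leaving group.
pKₐ(CH₃SO₃H (MsOH)) ≈ -1.9 versus pKₐ(H₂) ≈ 36: mesylate is the much weaker base.
Resonance-delocalised alkanesulfonate.

mesylate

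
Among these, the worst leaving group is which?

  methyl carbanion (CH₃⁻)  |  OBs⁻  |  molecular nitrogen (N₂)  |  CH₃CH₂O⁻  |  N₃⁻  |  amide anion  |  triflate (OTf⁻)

methyl carbanion (CH₃⁻)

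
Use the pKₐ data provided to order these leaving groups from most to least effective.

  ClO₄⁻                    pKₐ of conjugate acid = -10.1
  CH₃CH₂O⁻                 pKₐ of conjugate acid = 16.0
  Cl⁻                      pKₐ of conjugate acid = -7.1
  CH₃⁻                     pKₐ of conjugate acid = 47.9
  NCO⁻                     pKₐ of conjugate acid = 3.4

Lower conjugate-acid pKₐ ⇒ weaker base ⇒ better leaving group.
Sorting by the given values: ClO₄⁻ (-10.1), Cl⁻ (-7.1), NCO⁻ (3.4), CH₃CH₂O⁻ (16.0), CH₃⁻ (47.9).

ClO₄⁻ > Cl⁻ > NCO⁻ > CH₃CH₂O⁻ > CH₃⁻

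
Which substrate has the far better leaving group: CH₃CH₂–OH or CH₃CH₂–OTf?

CH₃CH₂–OTf

From CH₃CH₂–OH the departing group would be OH⁻ (pKₐ(H₂O) ≈ 15.7). Strong base; essentially never leaves without prior activation.
From CH₃CH₂–OTf the leaving group is OTf⁻ (pKₐ(CF₃SO₃H (triflic acid)) ≈ -14). Charge spread over three oxygens and a CF₃ group; the premier leaving group in synthesis.
(In practice CH₃CH₂–OTf is made from CH₃CH₂–OH by treatment with Tf₂O / 2,6-lutidine, converting the hydroxyl into a triflate.)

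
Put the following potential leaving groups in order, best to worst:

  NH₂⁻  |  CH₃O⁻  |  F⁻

F⁻: pKₐ(HF) ≈ 3.2
CH₃O⁻: pKₐ(CH₃OH) ≈ 15.5
NH₂⁻: pKₐ(NH₃) ≈ 38

F⁻ > CH₃O⁻ > NH₂⁻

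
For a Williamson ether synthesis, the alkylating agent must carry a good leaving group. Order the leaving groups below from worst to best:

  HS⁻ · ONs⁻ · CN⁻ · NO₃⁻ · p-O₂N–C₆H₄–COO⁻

Rank by basicity of the departing species: weakest base leaves most easily.
ONs⁻: pKₐ(p-O₂NC₆H₄SO₃H) ≈ -3.5
NO₃⁻: pKₐ(HNO₃) ≈ -1.3
p-O₂N–C₆H₄–COO⁻: pKₐ(p-nitrobenzoic acid) ≈ 3.4
HS⁻: pKₐ(H₂S) ≈ 7
CN⁻: pKₐ(HCN) ≈ 9.2
Listed from poorest to best leaving group as asked.

CN⁻ < HS⁻ < p-O₂N–C₆H₄–COO⁻ < NO₃⁻ < ONs⁻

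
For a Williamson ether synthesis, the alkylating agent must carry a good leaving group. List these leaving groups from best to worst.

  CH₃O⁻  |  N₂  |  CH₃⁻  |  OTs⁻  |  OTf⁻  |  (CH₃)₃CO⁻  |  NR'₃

N₂ > OTf⁻ > OTs⁻ > NR'₃ > CH₃O⁻ > (CH₃)₃CO⁻ > CH₃⁻

A good leaving group is a weak base: the lower the pKₐ of its conjugate acid, the more readily it departs.
N₂: no meaningful conjugate acid; N₂ departs as an exceptionally stable neutral molecule
OTf⁻: pKₐ(CF₃SO₃H (triflic acid)) ≈ -14 — charge spread over three oxygens and a CF₃ group; the premier leaving group in synthesis
OTs⁻: pKₐ(p-CH₃C₆H₄SO₃H (TsOH)) ≈ -2.8 — resonance-delocalised arenesulfonate
NR'₃: pKₐ(R'₃NH⁺) ≈ 10.7 — neutral but still a fairly strong base; Hofmann-elimination LG
CH₃O⁻: pKₐ(CH₃OH) ≈ 15.5 — strong base; alkoxides do not leave unassisted
(CH₃)₃CO⁻: pKₐ(t-BuOH) ≈ 18 — bulky, strongly basic alkoxide
CH₃⁻: pKₐ(CH₄) ≈ 48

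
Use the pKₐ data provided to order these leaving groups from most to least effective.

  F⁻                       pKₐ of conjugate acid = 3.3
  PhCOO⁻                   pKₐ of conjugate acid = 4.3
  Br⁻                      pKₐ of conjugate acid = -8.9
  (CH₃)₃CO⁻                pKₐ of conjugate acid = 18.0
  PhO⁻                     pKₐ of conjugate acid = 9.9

Lower conjugate-acid pKₐ ⇒ weaker base ⇒ better leaving group.
Sorting by the given values: Br⁻ (-8.9), F⁻ (3.3), PhCOO⁻ (4.3), PhO⁻ (9.9), (CH₃)₃CO⁻ (18.0).

Br⁻ > F⁻ > PhCOO⁻ > PhO⁻ > (CH₃)₃CO⁻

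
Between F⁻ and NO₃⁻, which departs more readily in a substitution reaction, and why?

NO₃⁻ is the better leaving group.
pKₐ(HNO₃) ≈ -1.3 versus pKₐ(HF) ≈ 3.2: NO₃⁻ is the much weaker base.
Resonance-delocalised over three oxygens.

NO₃⁻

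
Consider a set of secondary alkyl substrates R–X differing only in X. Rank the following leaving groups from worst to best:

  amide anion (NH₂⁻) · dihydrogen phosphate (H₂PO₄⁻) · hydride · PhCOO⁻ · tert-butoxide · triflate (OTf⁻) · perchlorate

triflate (OTf⁻): pKₐ(CF₃SO₃H (triflic acid)) ≈ -14
perchlorate: pKₐ(HClO₄) ≈ -10 — extremely weak base; rarely used for safety reasons
dihydrogen phosphate (H₂PO₄⁻): pKₐ(H₃PO₄) ≈ 2.1
PhCOO⁻: pKₐ(C₆H₅COOH) ≈ 4.2 — aryl carboxylate
tert-butoxide: pKₐ(t-BuOH) ≈ 18 — bulky, strongly basic alkoxide
hydride: pKₐ(H₂) ≈ 36
amide anion (NH₂⁻): pKₐ(NH₃) ≈ 38 — extremely strong base; never a leaving group
The question asks for worst first, so the sequence is read in increasing leaving-group ability.

amide anion (NH₂⁻) < hydride < tert-butoxide < PhCOO⁻ < dihydrogen phosphate (H₂PO₄⁻) < perchlorate < triflate (OTf⁻)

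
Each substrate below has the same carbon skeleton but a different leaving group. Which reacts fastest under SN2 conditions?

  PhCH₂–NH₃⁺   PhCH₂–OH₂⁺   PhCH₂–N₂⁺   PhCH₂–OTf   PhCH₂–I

The skeletons are identical, so relative rate is governed entirely by leaving-group ability.
The more stable X⁻ (or X) is on its own — i.e. the weaker a base it is — the better a leaving group it makes.
PhCH₂–N₂⁺ loses N₂: no meaningful conjugate acid; N₂ departs as an exceptionally stable neutral molecule
PhCH₂–OTf loses OTf⁻: pKₐ(CF₃SO₃H (triflic acid)) ≈ -14
PhCH₂–I loses I⁻: pKₐ(HI) ≈ -10
PhCH₂–OH₂⁺ loses H₂O: pKₐ(H₃O⁺) ≈ -1.7
PhCH₂–NH₃⁺ loses NH₃: pKₐ(NH₄⁺) ≈ 9.2

PhCH₂–N₂⁺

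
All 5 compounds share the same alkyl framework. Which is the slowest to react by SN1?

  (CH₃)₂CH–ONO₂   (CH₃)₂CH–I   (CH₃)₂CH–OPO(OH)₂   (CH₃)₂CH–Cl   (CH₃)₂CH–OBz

(CH₃)₂CH–OBz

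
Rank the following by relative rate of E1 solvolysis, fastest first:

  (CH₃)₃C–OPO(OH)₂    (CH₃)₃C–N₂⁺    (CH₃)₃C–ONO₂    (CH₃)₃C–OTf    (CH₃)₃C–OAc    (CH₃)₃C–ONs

(CH₃)₃C–N₂⁺ > (CH₃)₃C–OTf > (CH₃)₃C–ONs > (CH₃)₃C–ONO₂ > (CH₃)₃C–OPO(OH)₂ > (CH₃)₃C–OAc

With the same alkyl group throughout, only the leaving group differentiates the rates.
Rank by basicity of the departing species: weakest base leaves most easily.
(CH₃)₃C–N₂⁺ loses N₂: no meaningful conjugate acid; N₂ departs as an exceptionally stable neutral molecule
(CH₃)₃C–OTf loses OTf⁻: pKₐ(CF₃SO₃H (triflic acid)) ≈ -14
(CH₃)₃C–ONs loses ONs⁻: pKₐ(p-O₂NC₆H₄SO₃H) ≈ -3.5
(CH₃)₃C–ONO₂ loses NO₃⁻: pKₐ(HNO₃) ≈ -1.3
(CH₃)₃C–OPO(OH)₂ loses H₂PO₄⁻: pKₐ(H₃PO₄) ≈ 2.1
(CH₃)₃C–OAc loses AcO⁻: pKₐ(CH₃COOH) ≈ 4.8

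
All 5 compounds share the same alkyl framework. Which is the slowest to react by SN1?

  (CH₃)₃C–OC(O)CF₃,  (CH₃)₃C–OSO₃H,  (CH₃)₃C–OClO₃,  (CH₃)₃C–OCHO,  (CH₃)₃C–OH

Same R in every case — rank the leaving groups.
Leaving-group ability tracks the stability of the departed species; conjugate-acid pKₐ is the usual yardstick (lower pKₐ → better LG).
(CH₃)₃C–OClO₃ loses ClO₄⁻: pKₐ(HClO₄) ≈ -10
(CH₃)₃C–OSO₃H loses HSO₄⁻: pKₐ(H₂SO₄) ≈ -3
(CH₃)₃C–OC(O)CF₃ loses CF₃COO⁻: pKₐ(CF₃COOH) ≈ 0.2
(CH₃)₃C–OCHO loses HCOO⁻: pKₐ(HCOOH) ≈ 3.8
(CH₃)₃C–OH loses OH⁻: pKₐ(H₂O) ≈ 15.7

(CH₃)₃C–OH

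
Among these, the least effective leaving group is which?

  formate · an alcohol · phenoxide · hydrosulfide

The more stable X⁻ (or X) is on its own — i.e. the weaker a base it is — the better a leaving group it makes.
an alcohol: pKₐ(R'OH₂⁺) ≈ -2.4
formate: pKₐ(HCOOH) ≈ 3.8
hydrosulfide: pKₐ(H₂S) ≈ 7
phenoxide: pKₐ(C₆H₅OH (phenol)) ≈ 10

phenoxide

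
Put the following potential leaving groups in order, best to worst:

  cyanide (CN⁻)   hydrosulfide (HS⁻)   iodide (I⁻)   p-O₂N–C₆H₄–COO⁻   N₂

N₂ > iodide (I⁻) > p-O₂N–C₆H₄–COO⁻ > hydrosulfide (HS⁻) > cyanide (CN⁻)

Leaving-group ability tracks the stability of the departed species; conjugate-acid pKₐ is the usual yardstick (lower pKₐ → better LG).
N₂: no meaningful conjugate acid; N₂ departs as an exceptionally stable neutral molecule
iodide (I⁻): pKₐ(HI) ≈ -10
p-O₂N–C₆H₄–COO⁻: pKₐ(p-nitrobenzoic acid) ≈ 3.4
hydrosulfide (HS⁻): pKₐ(H₂S) ≈ 7
cyanide (CN⁻): pKₐ(HCN) ≈ 9.2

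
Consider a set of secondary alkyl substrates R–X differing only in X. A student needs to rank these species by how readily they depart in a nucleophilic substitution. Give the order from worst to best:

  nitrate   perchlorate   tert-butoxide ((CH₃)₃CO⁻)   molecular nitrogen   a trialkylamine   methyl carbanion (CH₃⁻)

A good leaving group is a weak base: the lower the pKₐ of its conjugate acid, the more readily it departs.
molecular nitrogen: no meaningful conjugate acid; N₂ departs as an exceptionally stable neutral molecule
perchlorate: pKₐ(HClO₄) ≈ -10
nitrate: pKₐ(HNO₃) ≈ -1.3
a trialkylamine: pKₐ(R'₃NH⁺) ≈ 10.7
tert-butoxide ((CH₃)₃CO⁻): pKₐ(t-BuOH) ≈ 18
methyl carbanion (CH₃⁻): pKₐ(CH₄) ≈ 48
The question asks for worst first, so the sequence is read in increasing leaving-group ability.

methyl carbanion (CH₃⁻) < tert-butoxide ((CH₃)₃CO⁻) < a trialkylamine < nitrate < perchlorate < molecular nitrogen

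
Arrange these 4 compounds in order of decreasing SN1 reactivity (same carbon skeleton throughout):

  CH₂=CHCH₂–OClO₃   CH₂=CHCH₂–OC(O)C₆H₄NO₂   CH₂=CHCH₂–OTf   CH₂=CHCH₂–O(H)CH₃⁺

Identical carbon frameworks mean the comparison reduces to leaving-group quality.
A good leaving group is a weak base: the lower the pKₐ of its conjugate acid, the more readily it departs.
CH₂=CHCH₂–OTf loses OTf⁻: pKₐ(CF₃SO₃H (triflic acid)) ≈ -14
CH₂=CHCH₂–OClO₃ loses ClO₄⁻: pKₐ(HClO₄) ≈ -10
CH₂=CHCH₂–O(H)CH₃⁺ loses R'OH: pKₐ(R'OH₂⁺) ≈ -2.4
CH₂=CHCH₂–OC(O)C₆H₄NO₂ loses p-O₂N–C₆H₄–COO⁻: pKₐ(p-nitrobenzoic acid) ≈ 3.4

CH₂=CHCH₂–OTf > CH₂=CHCH₂–OClO₃ > CH₂=CHCH₂–O(H)CH₃⁺ > CH₂=CHCH₂–OC(O)C₆H₄NO₂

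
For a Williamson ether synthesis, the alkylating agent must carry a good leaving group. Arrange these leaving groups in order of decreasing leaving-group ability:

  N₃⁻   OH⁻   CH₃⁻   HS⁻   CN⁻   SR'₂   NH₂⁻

The more stable X⁻ (or X) is on its own — i.e. the weaker a base it is — the better a leaving group it makes.
SR'₂: pKₐ(R'₂SH⁺) ≈ -7
N₃⁻: pKₐ(HN₃) ≈ 4.7
HS⁻: pKₐ(H₂S) ≈ 7
CN⁻: pKₐ(HCN) ≈ 9.2
OH⁻: pKₐ(H₂O) ≈ 15.7
NH₂⁻: pKₐ(NH₃) ≈ 38
CH₃⁻: pKₐ(CH₄) ≈ 48

SR'₂ > N₃⁻ > HS⁻ > CN⁻ > OH⁻ > NH₂⁻ > CH₃⁻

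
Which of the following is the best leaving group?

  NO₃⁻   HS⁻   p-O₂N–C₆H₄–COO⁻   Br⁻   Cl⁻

Rank by basicity of the departing species: weakest base leaves most easily.
Br⁻: pKₐ(HBr) ≈ -9
Cl⁻: pKₐ(HCl) ≈ -7
NO₃⁻: pKₐ(HNO₃) ≈ -1.3
p-O₂N–C₆H₄–COO⁻: pKₐ(p-nitrobenzoic acid) ≈ 3.4
HS⁻: pKₐ(H₂S) ≈ 7

Br⁻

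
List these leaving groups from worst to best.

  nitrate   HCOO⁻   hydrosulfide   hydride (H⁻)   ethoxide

Leaving-group ability tracks the stability of the departed species; conjugate-acid pKₐ is the usual yardstick (lower pKₐ → better LG).
nitrate: pKₐ(HNO₃) ≈ -1.3
HCOO⁻: pKₐ(HCOOH) ≈ 3.8
hydrosulfide: pKₐ(H₂S) ≈ 7
ethoxide: pKₐ(CH₃CH₂OH) ≈ 16
hydride (H⁻): pKₐ(H₂) ≈ 36
The question asks for worst first, so the sequence is read in increasing leaving-group ability.

hydride (H⁻) < ethoxide < hydrosulfide < HCOO⁻ < nitrate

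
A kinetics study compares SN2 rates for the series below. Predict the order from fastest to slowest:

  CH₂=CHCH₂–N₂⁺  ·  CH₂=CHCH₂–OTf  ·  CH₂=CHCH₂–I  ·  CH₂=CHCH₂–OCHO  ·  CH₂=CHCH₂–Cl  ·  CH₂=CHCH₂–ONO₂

Same R in every case — rank the leaving groups.
The more stable X⁻ (or X) is on its own — i.e. the weaker a base it is — the better a leaving group it makes.
CH₂=CHCH₂–N₂⁺ loses N₂: no meaningful conjugate acid; N₂ departs as an exceptionally stable neutral molecule
CH₂=CHCH₂–OTf loses OTf⁻: pKₐ(CF₃SO₃H (triflic acid)) ≈ -14
CH₂=CHCH₂–I loses I⁻: pKₐ(HI) ≈ -10
CH₂=CHCH₂–Cl loses Cl⁻: pKₐ(HCl) ≈ -7
CH₂=CHCH₂–ONO₂ loses NO₃⁻: pKₐ(HNO₃) ≈ -1.3
CH₂=CHCH₂–OCHO loses HCOO⁻: pKₐ(HCOOH) ≈ 3.8

CH₂=CHCH₂–N₂⁺ > CH₂=CHCH₂–OTf > CH₂=CHCH₂–I > CH₂=CHCH₂–Cl > CH₂=CHCH₂–ONO₂ > CH₂=CHCH₂–OCHO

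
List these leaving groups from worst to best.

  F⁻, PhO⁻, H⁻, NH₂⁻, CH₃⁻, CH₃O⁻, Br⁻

CH₃⁻ < NH₂⁻ < H⁻ < CH₃O⁻ < PhO⁻ < F⁻ < Br⁻

Br⁻: pKₐ(HBr) ≈ -9
F⁻: pKₐ(HF) ≈ 3.2
PhO⁻: pKₐ(C₆H₅OH (phenol)) ≈ 10
CH₃O⁻: pKₐ(CH₃OH) ≈ 15.5
H⁻: pKₐ(H₂) ≈ 36
NH₂⁻: pKₐ(NH₃) ≈ 38
CH₃⁻: pKₐ(CH₄) ≈ 48
Listed from poorest to best leaving group as asked.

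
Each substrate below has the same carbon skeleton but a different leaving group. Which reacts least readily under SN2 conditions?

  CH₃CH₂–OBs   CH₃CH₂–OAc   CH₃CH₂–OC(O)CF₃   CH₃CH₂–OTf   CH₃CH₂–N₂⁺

CH₃CH₂–OAc

The skeletons are identical, so relative rate is governed entirely by leaving-group ability.
Rank by basicity of the departing species: weakest base leaves most easily.
CH₃CH₂–N₂⁺ loses N₂: no meaningful conjugate acid; N₂ departs as an exceptionally stable neutral molecule
CH₃CH₂–OTf loses OTf⁻: pKₐ(CF₃SO₃H (triflic acid)) ≈ -14
CH₃CH₂–OBs loses OBs⁻: pKₐ(p-BrC₆H₄SO₃H) ≈ -2.8
CH₃CH₂–OC(O)CF₃ loses CF₃COO⁻: pKₐ(CF₃COOH) ≈ 0.2
CH₃CH₂–OAc loses AcO⁻: pKₐ(CH₃COOH) ≈ 4.8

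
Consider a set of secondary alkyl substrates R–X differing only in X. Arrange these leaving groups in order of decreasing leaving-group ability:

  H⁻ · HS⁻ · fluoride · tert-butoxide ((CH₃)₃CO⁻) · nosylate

nosylate > fluoride > HS⁻ > tert-butoxide ((CH₃)₃CO⁻) > H⁻

A good leaving group is a weak base: the lower the pKₐ of its conjugate acid, the more readily it departs.
nosylate: pKₐ(p-O₂NC₆H₄SO₃H) ≈ -3.5 — p-nitro group further stabilises the sulfonate
fluoride: pKₐ(HF) ≈ 3.2 — small and strongly basic; the poor halide leaving group
HS⁻: pKₐ(H₂S) ≈ 7 — larger and more polarisable than the oxygen analogue
tert-butoxide ((CH₃)₃CO⁻): pKₐ(t-BuOH) ≈ 18 — bulky, strongly basic alkoxide
H⁻: pKₐ(H₂) ≈ 36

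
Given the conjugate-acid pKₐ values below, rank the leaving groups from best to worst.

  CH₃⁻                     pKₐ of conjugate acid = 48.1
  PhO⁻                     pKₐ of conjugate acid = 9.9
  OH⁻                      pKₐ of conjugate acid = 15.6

Lower conjugate-acid pKₐ ⇒ weaker base ⇒ better leaving group.
Sorting by the given values: PhO⁻ (9.9), OH⁻ (15.6), CH₃⁻ (48.1).

PhO⁻ > OH⁻ > CH₃⁻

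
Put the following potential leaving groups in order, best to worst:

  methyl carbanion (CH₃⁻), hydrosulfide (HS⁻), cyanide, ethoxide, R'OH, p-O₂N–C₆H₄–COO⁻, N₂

N₂ > R'OH > p-O₂N–C₆H₄–COO⁻ > hydrosulfide (HS⁻) > cyanide > ethoxide > methyl carbanion (CH₃⁻)

Leaving-group ability tracks the stability of the departed species; conjugate-acid pKₐ is the usual yardstick (lower pKₐ → better LG).
N₂: no meaningful conjugate acid; N₂ departs as an exceptionally stable neutral molecule
R'OH: pKₐ(R'OH₂⁺) ≈ -2.4 — neutral; leaves from a protonated ether (an oxonium ion, R–O(H)R'⁺)
p-O₂N–C₆H₄–COO⁻: pKₐ(p-nitrobenzoic acid) ≈ 3.4
hydrosulfide (HS⁻): pKₐ(H₂S) ≈ 7
cyanide: pKₐ(HCN) ≈ 9.2 — sp carbon stabilises the charge somewhat, but still a poor LG
ethoxide: pKₐ(CH₃CH₂OH) ≈ 16 — strong base; alkoxides do not leave unassisted
methyl carbanion (CH₃⁻): pKₐ(CH₄) ≈ 48 — unstabilised carbanion; the worst conceivable leaving group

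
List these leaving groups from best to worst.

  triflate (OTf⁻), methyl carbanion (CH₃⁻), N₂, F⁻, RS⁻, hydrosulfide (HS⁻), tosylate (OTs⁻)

The more stable X⁻ (or X) is on its own — i.e. the weaker a base it is — the better a leaving group it makes.
N₂: no meaningful conjugate acid; N₂ departs as an exceptionally stable neutral molecule
triflate (OTf⁻): pKₐ(CF₃SO₃H (triflic acid)) ≈ -14 — charge spread over three oxygens and a CF₃ group; the premier leaving group in synthesis
tosylate (OTs⁻): pKₐ(p-CH₃C₆H₄SO₃H (TsOH)) ≈ -2.8 — resonance-delocalised arenesulfonate
F⁻: pKₐ(HF) ≈ 3.2 — small and strongly basic; the poor halide leaving group
hydrosulfide (HS⁻): pKₐ(H₂S) ≈ 7 — larger and more polarisable than the oxygen analogue
RS⁻: pKₐ(RSH (a thiol)) ≈ 10.5 — moderately basic; rarely leaves without activation
methyl carbanion (CH₃⁻): pKₐ(CH₄) ≈ 48 — unstabilised carbanion; the worst conceivable leaving group

N₂ > triflate (OTf⁻) > tosylate (OTs⁻) > F⁻ > hydrosulfide (HS⁻) > RS⁻ > methyl carbanion (CH₃⁻)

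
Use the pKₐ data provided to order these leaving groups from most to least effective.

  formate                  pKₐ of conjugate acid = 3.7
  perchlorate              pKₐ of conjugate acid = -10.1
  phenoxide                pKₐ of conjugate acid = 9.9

perchlorate > formate > phenoxide

Lower conjugate-acid pKₐ ⇒ weaker base ⇒ better leaving group.
Sorting by the given values: perchlorate (-10.1), formate (3.7), phenoxide (9.9).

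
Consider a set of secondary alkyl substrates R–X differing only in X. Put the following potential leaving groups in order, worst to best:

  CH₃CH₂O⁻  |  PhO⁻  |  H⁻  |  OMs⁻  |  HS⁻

H⁻ < CH₃CH₂O⁻ < PhO⁻ < HS⁻ < OMs⁻

OMs⁻: pKₐ(CH₃SO₃H (MsOH)) ≈ -1.9 — resonance-delocalised alkanesulfonate
HS⁻: pKₐ(H₂S) ≈ 7 — larger and more polarisable than the oxygen analogue
PhO⁻: pKₐ(C₆H₅OH (phenol)) ≈ 10
CH₃CH₂O⁻: pKₐ(CH₃CH₂OH) ≈ 16 — strong base; alkoxides do not leave unassisted
H⁻: pKₐ(H₂) ≈ 36 — extremely strong base; leaves only in special hydride-transfer contexts
Listed from poorest to best leaving group as asked.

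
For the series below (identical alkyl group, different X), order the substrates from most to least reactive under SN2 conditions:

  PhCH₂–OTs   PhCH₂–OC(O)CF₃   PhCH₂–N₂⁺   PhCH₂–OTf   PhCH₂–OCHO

PhCH₂–N₂⁺ > PhCH₂–OTf > PhCH₂–OTs > PhCH₂–OC(O)CF₃ > PhCH₂–OCHO

Identical carbon frameworks mean the comparison reduces to leaving-group quality.
A good leaving group is a weak base: the lower the pKₐ of its conjugate acid, the more readily it departs.
PhCH₂–N₂⁺ loses N₂: no meaningful conjugate acid; N₂ departs as an exceptionally stable neutral molecule
PhCH₂–OTf loses OTf⁻: pKₐ(CF₃SO₃H (triflic acid)) ≈ -14
PhCH₂–OTs loses OTs⁻: pKₐ(p-CH₃C₆H₄SO₃H (TsOH)) ≈ -2.8
PhCH₂–OC(O)CF₃ loses CF₃COO⁻: pKₐ(CF₃COOH) ≈ 0.2
PhCH₂–OCHO loses HCOO⁻: pKₐ(HCOOH) ≈ 3.8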